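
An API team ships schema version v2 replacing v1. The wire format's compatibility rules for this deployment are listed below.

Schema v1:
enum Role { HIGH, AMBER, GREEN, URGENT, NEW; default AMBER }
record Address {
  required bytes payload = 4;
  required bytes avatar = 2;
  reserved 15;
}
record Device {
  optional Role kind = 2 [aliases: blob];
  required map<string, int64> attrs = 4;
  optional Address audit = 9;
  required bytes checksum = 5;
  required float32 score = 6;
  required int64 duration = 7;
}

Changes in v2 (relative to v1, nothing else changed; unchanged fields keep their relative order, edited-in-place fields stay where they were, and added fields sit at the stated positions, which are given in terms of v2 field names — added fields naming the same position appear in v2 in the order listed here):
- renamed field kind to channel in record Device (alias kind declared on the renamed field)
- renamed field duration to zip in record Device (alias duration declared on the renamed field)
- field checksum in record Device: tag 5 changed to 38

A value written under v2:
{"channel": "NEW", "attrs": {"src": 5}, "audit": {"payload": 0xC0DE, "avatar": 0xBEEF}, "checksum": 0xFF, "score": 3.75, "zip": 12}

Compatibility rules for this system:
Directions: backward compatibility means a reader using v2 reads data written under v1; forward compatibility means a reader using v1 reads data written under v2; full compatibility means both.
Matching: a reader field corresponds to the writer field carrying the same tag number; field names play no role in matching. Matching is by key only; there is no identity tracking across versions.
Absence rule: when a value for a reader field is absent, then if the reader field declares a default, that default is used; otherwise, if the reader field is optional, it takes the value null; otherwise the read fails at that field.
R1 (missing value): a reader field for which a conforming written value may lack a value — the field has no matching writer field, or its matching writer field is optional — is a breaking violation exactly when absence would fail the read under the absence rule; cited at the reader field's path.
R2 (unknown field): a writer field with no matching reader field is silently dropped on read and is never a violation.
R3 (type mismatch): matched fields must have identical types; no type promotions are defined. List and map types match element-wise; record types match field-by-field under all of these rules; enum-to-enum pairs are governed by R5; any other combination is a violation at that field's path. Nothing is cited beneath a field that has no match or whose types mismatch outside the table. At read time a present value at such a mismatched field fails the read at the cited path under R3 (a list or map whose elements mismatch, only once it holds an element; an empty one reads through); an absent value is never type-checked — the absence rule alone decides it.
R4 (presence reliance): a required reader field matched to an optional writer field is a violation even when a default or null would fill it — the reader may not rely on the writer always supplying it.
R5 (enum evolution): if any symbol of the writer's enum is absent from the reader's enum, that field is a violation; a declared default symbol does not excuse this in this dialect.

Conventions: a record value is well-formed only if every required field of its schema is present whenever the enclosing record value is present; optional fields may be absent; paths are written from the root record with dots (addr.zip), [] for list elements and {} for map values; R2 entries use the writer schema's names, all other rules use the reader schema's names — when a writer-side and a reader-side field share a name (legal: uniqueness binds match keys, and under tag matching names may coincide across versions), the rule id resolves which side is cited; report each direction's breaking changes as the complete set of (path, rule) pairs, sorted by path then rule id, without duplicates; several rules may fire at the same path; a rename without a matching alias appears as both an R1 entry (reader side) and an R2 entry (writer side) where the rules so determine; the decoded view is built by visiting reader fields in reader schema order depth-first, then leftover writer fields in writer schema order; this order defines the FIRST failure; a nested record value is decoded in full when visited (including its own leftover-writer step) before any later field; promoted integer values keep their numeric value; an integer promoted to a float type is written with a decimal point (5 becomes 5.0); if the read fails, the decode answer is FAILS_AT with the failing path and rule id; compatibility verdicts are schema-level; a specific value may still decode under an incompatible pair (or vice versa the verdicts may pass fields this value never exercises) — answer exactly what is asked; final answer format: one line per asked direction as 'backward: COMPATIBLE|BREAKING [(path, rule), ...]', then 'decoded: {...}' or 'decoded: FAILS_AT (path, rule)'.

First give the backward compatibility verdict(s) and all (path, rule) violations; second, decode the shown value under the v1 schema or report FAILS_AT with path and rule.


backward: BREAKING [(checksum, R1)]; decoded: FAILS_AT (checksum, R1)

arrows below run writer -> reader for Device
checking backward for Device: reader v2 against writer v1:
  channel: Role -> Role, writer optional; from kind
  attrs: map<string, int64> -> map<string, int64>, writer required; from attrs
  audit: Address -> Address, writer optional; from audit
  no writer field matches reader checksum
  score: float32 -> float32, writer required; from score
  zip: int64 -> int64, writer required; from duration
  leftover writer field: checksum
  audit.payload: bytes -> bytes, writer required; from audit.payload
  audit.avatar: bytes -> bytes, writer required; from audit.avatar
  rule R1 violated at checksum
  => 1 violation(s): backward is BREAKING for Device
migrating the Device value to v1:
  kind := "NEW" (from writer channel)
  attrs := {"src": 5}
  audit.payload := 0xC0DE
  audit.avatar := 0xBEEF
  read fails at checksum under R1 (no fill)
  => FAILS_AT (checksum, R1)
remaining Device differences; none change what is asked:
  renamed field kind to channel in record Device (alias kind declared on the renamed field) -> fires no rule on Device, leaving the asked answer as it is
  renamed field duration to zip in record Device (alias duration declared on the renamed field) -> fires no rule on Device, leaving the asked answer as it is


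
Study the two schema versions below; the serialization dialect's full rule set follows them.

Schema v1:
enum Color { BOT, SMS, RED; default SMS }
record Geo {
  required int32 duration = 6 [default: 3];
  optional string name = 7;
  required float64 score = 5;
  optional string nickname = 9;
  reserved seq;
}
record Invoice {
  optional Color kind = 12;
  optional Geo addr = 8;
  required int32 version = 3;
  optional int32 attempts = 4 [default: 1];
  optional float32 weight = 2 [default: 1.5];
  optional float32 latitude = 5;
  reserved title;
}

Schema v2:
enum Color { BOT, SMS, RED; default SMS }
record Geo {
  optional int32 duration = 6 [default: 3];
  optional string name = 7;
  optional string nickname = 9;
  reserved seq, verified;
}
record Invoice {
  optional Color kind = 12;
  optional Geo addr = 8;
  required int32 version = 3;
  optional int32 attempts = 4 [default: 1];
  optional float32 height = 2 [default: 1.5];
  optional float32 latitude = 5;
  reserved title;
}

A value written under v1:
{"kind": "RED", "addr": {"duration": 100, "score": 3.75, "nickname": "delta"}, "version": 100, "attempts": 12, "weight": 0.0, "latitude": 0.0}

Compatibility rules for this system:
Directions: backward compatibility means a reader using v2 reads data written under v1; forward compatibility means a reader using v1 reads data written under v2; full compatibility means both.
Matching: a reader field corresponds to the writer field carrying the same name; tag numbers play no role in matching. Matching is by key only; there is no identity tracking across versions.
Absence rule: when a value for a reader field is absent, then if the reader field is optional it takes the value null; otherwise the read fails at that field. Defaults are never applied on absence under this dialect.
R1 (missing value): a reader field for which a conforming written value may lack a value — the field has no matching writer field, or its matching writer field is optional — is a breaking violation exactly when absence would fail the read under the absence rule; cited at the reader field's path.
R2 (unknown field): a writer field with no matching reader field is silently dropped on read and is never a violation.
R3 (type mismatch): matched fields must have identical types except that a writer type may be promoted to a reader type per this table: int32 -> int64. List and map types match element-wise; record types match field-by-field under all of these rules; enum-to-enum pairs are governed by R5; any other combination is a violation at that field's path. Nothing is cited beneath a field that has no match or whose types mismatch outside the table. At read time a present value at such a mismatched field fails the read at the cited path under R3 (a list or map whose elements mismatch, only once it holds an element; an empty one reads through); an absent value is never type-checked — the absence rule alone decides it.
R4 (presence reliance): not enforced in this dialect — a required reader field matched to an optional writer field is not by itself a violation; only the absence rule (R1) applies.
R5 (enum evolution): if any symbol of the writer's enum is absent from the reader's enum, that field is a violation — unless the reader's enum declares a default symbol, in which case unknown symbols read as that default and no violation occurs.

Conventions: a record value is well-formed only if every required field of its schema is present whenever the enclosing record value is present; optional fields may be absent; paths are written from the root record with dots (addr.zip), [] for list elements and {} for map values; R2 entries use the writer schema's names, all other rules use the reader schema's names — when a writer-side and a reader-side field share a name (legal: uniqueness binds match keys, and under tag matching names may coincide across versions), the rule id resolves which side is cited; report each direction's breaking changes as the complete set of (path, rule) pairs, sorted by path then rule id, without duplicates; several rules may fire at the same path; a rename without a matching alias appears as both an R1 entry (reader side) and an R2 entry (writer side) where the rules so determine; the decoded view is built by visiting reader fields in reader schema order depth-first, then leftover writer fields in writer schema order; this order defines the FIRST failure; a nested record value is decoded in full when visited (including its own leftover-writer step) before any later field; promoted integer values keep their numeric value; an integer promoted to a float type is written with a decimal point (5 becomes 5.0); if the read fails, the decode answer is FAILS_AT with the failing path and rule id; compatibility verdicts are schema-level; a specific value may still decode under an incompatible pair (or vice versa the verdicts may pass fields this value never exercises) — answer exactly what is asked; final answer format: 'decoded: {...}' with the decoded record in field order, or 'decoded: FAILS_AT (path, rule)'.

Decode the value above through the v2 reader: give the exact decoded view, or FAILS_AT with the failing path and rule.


in Invoice below, arrows point writer -> reader
decode walk for Invoice under reader schema v2:
  kind := "RED"
  addr.duration := 100
  addr.name := null (missing; optional => null)
  addr.nickname := "delta"
  writer addr.score: no reader field; dropped
  version := 100
  attempts := 12
  height := null (missing; optional => null)
  latitude := 0.0
  writer weight: no reader field; dropped
  => decoded: {"kind": "RED", "addr": {"duration": 100, "name": null, "nickname": "delta"}, "version": 100, "attempts": 12, "height": null, "latitude": 0.0}
the other Invoice changes do not affect what is asked:
  field duration in record Geo: required changed to optional -> changes Invoice's schema-level verdicts only — the decode of this value is the same

decoded: {"kind": "RED", "addr": {"duration": 100, "name": null, "nickname": "delta"}, "version": 100, "attempts": 12, "height": null, "latitude": 0.0}


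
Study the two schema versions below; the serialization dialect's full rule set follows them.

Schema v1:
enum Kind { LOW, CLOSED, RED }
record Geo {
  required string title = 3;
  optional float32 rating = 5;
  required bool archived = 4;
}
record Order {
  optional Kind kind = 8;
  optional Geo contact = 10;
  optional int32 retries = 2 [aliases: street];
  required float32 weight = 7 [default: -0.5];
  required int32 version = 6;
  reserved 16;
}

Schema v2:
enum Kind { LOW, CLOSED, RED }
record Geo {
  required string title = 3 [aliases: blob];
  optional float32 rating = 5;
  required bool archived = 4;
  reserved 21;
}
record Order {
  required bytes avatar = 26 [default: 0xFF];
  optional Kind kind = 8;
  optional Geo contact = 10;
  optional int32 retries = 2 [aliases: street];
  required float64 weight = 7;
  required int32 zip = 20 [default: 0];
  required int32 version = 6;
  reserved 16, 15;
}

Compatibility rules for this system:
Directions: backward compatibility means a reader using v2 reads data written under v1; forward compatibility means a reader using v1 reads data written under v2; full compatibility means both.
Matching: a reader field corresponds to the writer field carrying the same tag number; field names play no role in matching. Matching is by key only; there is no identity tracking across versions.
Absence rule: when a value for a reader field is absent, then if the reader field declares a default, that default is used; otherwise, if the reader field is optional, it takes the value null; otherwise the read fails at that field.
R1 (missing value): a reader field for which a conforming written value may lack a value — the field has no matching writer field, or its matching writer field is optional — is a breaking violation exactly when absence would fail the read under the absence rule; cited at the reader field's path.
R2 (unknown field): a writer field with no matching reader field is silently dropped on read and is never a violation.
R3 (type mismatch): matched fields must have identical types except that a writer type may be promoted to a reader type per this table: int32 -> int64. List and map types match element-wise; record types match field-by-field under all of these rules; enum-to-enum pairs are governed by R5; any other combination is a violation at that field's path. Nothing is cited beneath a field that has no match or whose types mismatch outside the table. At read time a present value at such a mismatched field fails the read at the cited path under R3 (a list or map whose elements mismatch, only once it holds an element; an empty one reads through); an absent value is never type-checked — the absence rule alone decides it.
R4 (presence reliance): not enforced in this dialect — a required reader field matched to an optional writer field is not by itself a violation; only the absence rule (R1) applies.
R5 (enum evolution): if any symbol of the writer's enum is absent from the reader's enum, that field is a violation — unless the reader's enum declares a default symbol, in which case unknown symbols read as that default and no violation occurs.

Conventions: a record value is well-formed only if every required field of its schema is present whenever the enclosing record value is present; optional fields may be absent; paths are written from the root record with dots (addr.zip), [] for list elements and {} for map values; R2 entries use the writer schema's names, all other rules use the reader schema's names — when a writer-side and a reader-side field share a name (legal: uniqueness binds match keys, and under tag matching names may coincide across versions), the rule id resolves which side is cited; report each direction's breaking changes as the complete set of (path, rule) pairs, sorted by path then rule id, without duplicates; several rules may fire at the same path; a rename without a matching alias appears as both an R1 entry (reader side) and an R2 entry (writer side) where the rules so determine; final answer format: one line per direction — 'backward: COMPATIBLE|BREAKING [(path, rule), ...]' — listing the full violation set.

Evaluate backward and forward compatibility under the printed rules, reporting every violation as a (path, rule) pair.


backward: BREAKING [(weight, R3)]; forward: BREAKING [(weight, R3)]

each type pair in Order: writer, then reader
backward pass over Order, reader schema v2, writer schema v1:
  avatar has no writer counterpart
  kind: paired with writer kind (Kind -> Kind; writer optional)
  contact: paired with writer contact (Geo -> Geo; writer optional)
  retries: paired with writer retries (int32 -> int32; writer optional)
  weight: paired with writer weight (float32 -> float64; writer required)
  zip has no writer counterpart
  version: paired with writer version (int32 -> int32; writer required)
  contact.title: paired with writer contact.title (string -> string; writer required)
  contact.rating: paired with writer contact.rating (float32 -> float32; writer optional)
  contact.archived: paired with writer contact.archived (bool -> bool; writer required)
  R3 fires at weight
  => 1 violation(s): backward is BREAKING for Order
forward pass over Order, reader schema v1, writer schema v2:
  kind: paired with writer kind (Kind -> Kind; writer optional)
  contact: paired with writer contact (Geo -> Geo; writer optional)
  retries: paired with writer retries (int32 -> int32; writer optional)
  weight: paired with writer weight (float64 -> float32; writer required)
  version: paired with writer version (int32 -> int32; writer required)
  writer avatar: unknown to reader
  writer zip: unknown to reader
  contact.title: paired with writer contact.title (string -> string; writer required)
  contact.rating: paired with writer contact.rating (float32 -> float32; writer optional)
  contact.archived: paired with writer contact.archived (bool -> bool; writer required)
  R3 fires at weight
  => 1 violation(s): forward is BREAKING for Order


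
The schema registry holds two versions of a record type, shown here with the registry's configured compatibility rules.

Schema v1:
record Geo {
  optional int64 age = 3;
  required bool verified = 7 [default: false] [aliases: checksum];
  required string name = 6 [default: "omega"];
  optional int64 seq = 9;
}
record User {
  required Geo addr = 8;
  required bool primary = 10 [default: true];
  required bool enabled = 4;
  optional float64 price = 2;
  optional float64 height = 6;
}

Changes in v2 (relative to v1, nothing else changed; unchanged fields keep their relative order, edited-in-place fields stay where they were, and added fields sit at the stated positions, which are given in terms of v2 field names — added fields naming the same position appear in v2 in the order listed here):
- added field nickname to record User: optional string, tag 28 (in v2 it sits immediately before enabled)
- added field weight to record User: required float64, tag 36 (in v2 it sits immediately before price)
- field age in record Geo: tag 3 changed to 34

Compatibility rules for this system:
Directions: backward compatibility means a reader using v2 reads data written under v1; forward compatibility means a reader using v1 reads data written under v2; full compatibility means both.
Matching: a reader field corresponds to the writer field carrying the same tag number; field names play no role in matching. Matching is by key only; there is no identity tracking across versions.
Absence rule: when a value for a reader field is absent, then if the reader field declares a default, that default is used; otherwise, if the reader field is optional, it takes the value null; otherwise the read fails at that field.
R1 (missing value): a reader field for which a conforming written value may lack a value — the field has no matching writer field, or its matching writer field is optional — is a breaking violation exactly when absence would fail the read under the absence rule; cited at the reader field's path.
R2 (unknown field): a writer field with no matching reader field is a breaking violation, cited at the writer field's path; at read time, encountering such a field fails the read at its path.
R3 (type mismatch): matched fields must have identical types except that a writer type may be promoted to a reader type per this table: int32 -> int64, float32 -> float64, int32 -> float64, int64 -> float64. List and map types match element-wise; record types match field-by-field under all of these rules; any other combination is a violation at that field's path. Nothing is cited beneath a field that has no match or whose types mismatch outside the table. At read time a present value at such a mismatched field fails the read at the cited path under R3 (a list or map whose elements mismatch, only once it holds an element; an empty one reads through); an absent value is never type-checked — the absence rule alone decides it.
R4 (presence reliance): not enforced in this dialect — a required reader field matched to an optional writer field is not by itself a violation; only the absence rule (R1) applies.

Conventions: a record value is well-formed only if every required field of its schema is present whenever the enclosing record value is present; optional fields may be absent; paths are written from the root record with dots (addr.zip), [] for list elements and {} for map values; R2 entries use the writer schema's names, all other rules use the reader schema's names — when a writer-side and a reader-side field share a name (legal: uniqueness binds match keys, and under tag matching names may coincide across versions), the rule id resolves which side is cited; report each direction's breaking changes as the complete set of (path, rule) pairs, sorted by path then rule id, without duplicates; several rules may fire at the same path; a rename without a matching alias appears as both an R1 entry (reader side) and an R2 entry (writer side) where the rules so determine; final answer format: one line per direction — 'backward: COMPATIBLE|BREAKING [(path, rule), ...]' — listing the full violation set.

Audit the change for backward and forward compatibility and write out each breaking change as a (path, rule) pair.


arrows below run writer -> reader for User
backward analysis of User with v2 as reader and v1 as writer:
  addr: Geo -> Geo, writer required; from addr
  primary: bool -> bool, writer required; from primary
  nickname: no writer-side match
  enabled: bool -> bool, writer required; from enabled
  weight: no writer-side match
  price: float64 -> float64, writer optional; from price
  height: float64 -> float64, writer optional; from height
  addr.age: no writer-side match
  addr.verified: bool -> bool, writer required; from addr.verified
  addr.name: string -> string, writer required; from addr.name
  addr.seq: int64 -> int64, writer optional; from addr.seq
  writer field addr.age has no reader counterpart
  rule R2 violated at addr.age
  rule R1 violated at weight
  => backward: BREAKING (2)
forward analysis of User with v1 as reader and v2 as writer:
  addr: Geo -> Geo, writer required; from addr
  primary: bool -> bool, writer required; from primary
  enabled: bool -> bool, writer required; from enabled
  price: float64 -> float64, writer optional; from price
  height: float64 -> float64, writer optional; from height
  writer field nickname has no reader counterpart
  writer field weight has no reader counterpart
  addr.age: no writer-side match
  addr.verified: bool -> bool, writer required; from addr.verified
  addr.name: string -> string, writer required; from addr.name
  addr.seq: int64 -> int64, writer optional; from addr.seq
  writer field addr.age has no reader counterpart
  rule R2 violated at addr.age
  rule R2 violated at nickname
  rule R2 violated at weight
  => forward: BREAKING (3)

backward: BREAKING [(addr.age, R2), (weight, R1)]; forward: BREAKING [(addr.age, R2), (nickname, R2), (weight, R2)]


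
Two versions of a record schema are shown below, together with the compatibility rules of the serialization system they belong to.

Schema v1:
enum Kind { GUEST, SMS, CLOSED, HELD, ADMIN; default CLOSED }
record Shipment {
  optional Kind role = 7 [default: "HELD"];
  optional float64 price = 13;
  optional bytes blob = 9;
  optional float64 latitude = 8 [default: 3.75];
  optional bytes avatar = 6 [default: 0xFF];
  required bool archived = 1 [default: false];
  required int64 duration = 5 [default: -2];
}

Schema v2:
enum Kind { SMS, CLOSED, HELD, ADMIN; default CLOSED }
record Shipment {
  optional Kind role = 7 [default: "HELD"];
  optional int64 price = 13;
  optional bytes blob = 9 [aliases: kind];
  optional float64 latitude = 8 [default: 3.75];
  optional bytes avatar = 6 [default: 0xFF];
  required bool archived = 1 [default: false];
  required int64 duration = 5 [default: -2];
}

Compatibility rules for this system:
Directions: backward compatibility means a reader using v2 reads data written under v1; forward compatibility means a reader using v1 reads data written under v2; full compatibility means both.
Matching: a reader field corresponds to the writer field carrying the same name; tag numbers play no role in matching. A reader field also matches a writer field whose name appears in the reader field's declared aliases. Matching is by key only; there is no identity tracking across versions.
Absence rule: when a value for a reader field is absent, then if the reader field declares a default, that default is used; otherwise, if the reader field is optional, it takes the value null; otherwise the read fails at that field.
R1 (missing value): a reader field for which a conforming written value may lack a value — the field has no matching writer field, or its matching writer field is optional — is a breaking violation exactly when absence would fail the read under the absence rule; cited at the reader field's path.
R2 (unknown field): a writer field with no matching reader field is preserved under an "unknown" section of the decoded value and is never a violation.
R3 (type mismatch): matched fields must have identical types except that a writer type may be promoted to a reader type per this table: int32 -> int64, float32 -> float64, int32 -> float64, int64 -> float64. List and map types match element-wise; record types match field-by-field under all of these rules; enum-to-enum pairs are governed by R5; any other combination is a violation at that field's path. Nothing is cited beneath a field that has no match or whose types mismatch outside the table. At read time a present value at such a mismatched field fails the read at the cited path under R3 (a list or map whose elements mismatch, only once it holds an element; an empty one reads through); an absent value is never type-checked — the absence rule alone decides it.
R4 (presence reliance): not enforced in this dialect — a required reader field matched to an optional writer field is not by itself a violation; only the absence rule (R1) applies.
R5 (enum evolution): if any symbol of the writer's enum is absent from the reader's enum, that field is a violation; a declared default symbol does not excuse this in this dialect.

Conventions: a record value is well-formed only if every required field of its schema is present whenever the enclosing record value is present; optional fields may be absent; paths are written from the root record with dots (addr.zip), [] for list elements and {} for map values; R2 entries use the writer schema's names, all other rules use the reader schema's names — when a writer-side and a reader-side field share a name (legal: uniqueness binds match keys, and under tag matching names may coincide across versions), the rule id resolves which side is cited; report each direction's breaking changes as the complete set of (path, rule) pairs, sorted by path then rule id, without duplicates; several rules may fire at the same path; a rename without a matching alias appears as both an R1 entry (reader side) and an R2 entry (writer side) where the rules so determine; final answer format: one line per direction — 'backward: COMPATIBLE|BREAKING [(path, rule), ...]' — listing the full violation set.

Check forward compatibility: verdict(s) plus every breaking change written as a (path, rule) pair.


forward: COMPATIBLE []

the writer's type comes first in each Shipment pair
forward for Shipment (reader v1, writer v2):
  role: paired with writer role (Kind -> Kind; writer optional)
  price: paired with writer price (int64 -> float64; writer optional)
  blob: paired with writer blob (bytes -> bytes; writer optional)
  latitude: paired with writer latitude (float64 -> float64; writer optional)
  avatar: paired with writer avatar (bytes -> bytes; writer optional)
  archived: paired with writer archived (bool -> bool; writer required)
  duration: paired with writer duration (int64 -> int64; writer required)
  => forward: COMPATIBLE
remaining Shipment differences; none change what is asked:
  field price in record Shipment: type float64 changed to int64 -> affects backward compatibility only, which is not asked
  enum Kind (field role in record Shipment): symbol GUEST removed -> affects backward compatibility only, which is not asked


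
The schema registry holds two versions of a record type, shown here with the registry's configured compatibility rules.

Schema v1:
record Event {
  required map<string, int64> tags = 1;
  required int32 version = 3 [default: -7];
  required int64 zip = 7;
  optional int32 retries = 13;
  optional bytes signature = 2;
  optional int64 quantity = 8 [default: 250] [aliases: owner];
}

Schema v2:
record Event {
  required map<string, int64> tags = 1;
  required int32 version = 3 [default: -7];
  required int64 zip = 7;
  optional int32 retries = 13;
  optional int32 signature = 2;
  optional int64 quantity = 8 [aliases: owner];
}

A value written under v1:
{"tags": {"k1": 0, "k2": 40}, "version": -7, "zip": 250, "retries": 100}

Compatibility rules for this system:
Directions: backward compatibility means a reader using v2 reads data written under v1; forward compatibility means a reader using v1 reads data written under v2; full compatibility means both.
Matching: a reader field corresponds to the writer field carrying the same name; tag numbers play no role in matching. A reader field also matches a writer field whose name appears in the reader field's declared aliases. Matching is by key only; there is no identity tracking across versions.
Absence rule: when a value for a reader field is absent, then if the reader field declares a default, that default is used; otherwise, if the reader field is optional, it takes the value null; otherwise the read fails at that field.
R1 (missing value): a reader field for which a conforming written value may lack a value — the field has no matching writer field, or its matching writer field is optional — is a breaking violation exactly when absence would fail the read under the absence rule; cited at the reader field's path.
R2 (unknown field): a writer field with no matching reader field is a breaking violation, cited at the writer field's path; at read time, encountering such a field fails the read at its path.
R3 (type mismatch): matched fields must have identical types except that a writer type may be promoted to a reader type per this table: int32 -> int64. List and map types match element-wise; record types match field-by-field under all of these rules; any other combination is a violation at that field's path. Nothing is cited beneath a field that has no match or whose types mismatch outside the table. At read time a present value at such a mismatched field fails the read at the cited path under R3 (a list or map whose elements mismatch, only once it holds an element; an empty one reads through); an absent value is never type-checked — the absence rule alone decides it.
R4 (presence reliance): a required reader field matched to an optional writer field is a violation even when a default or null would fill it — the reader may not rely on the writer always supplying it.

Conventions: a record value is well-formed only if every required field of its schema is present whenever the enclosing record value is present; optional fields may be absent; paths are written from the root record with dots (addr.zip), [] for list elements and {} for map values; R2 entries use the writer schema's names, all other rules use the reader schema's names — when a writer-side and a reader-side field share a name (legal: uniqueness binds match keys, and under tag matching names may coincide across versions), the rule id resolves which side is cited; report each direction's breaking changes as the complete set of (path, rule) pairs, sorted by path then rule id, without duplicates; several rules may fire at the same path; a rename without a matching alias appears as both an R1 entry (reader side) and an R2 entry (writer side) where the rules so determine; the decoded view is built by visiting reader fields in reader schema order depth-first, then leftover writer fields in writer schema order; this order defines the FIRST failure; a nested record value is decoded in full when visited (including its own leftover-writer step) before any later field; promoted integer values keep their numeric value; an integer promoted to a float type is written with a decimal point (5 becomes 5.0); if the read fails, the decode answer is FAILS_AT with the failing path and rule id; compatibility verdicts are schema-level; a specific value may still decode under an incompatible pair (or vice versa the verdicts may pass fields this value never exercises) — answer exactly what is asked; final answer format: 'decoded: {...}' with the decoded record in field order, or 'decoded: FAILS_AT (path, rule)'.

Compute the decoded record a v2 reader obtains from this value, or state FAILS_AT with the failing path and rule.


the writer's type comes first in each Event pair
decode walk for Event under reader schema v2:
  tags := {"k1": 0, "k2": 40}
  version := -7
  zip := 250
  retries := 100
  signature := null (absent, optional -> null)
  quantity := null (absent, optional -> null)
  => decoded: {"tags": {"k1": 0, "k2": 40}, "version": -7, "zip": 250, "retries": 100, "signature": null, "quantity": null}
remaining Event differences; none change what is asked:
  field signature in record Event: type bytes changed to int32 -> shifts the Event verdicts, not this decode

decoded: {"tags": {"k1": 0, "k2": 40}, "version": -7, "zip": 250, "retries": 100, "signature": null, "quantity": null}


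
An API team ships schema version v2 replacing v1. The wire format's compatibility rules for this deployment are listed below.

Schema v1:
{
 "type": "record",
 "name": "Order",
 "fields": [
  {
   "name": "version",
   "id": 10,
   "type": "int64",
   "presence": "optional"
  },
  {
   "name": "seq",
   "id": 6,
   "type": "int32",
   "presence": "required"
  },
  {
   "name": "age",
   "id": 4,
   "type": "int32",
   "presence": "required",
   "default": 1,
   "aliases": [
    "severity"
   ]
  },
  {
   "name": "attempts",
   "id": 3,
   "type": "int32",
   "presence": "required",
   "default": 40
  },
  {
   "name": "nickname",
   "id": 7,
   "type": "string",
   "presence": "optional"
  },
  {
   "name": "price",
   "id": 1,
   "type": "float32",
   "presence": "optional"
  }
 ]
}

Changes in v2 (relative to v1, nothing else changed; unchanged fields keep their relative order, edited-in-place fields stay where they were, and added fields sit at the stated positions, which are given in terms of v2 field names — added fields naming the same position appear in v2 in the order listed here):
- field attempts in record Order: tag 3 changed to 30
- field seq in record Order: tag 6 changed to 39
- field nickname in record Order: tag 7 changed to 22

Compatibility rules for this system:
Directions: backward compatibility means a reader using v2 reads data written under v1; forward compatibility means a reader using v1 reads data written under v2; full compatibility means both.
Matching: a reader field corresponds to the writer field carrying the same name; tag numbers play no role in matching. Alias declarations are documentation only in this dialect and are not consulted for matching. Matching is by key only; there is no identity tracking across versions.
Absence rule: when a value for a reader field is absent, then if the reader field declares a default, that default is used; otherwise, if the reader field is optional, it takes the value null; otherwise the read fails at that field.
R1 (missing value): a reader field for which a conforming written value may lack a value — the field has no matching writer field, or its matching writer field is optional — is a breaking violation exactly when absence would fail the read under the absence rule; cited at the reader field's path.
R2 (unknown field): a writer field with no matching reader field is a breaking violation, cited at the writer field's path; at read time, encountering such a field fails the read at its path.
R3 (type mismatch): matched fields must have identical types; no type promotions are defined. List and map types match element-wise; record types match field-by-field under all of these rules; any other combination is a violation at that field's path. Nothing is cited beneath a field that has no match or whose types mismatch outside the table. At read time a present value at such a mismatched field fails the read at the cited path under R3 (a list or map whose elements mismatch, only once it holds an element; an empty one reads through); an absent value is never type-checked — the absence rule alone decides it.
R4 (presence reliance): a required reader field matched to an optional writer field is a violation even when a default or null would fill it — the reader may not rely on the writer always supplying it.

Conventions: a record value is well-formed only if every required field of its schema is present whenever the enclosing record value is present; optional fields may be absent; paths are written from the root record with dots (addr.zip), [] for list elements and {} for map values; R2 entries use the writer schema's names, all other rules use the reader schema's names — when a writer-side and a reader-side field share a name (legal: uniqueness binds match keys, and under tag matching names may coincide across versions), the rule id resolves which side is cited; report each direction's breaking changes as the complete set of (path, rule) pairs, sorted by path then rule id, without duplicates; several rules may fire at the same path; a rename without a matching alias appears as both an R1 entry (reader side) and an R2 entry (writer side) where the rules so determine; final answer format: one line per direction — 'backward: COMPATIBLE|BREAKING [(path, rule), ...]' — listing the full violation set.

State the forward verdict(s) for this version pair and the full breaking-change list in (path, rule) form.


each type pair in Order: writer, then reader
forward for Order (reader v1, writer v2):
  writer optional, int64 -> int64: reader version maps from writer version
  writer required, int32 -> int32: reader seq maps from writer seq
  writer required, int32 -> int32: reader age maps from writer age
  writer required, int32 -> int32: reader attempts maps from writer attempts
  writer optional, string -> string: reader nickname maps from writer nickname
  writer optional, float32 -> float32: reader price maps from writer price
  nothing fires on Order: forward is COMPATIBLE
ruling out the remaining Order differences:
  field attempts in record Order: tag 3 changed to 30 -> triggers nothing under Order's printed rules — same verdict
  field seq in record Order: tag 6 changed to 39 -> triggers nothing under Order's printed rules — same verdict
  field nickname in record Order: tag 7 changed to 22 -> triggers nothing under Order's printed rules — same verdict

forward: COMPATIBLE []
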